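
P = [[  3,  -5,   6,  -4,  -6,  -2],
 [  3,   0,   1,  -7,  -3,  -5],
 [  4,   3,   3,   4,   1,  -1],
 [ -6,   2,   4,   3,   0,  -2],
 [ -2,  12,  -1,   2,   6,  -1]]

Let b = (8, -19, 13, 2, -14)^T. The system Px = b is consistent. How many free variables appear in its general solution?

Row reduce the augmented matrix [P | b].
R2 ← R2 − R1: [0, 5, -5, -3, 3, -3, -27]
R3 ← R3 − (4/3)·R1: [0, 29/3, -5, 28/3, 9, 5/3, 7/3]
R4 ← R4 + (2)·R1: [0, -8, 16, -5, -12, -6, 18]
R5 ← R5 + (2/3)·R1: [0, 26/3, 3, -2/3, 2, -7/3, -26/3]
R3 ← R3 − (29/15)·R2: [0, 0, 14/3, 227/15, 16/5, 112/15, 818/15]
R4 ← R4 + (8/5)·R2: [0, 0, 8, -49/5, -36/5, -54/5, -126/5]
R5 ← R5 − (26/15)·R2: [0, 0, 35/3, 68/15, -16/5, 43/15, 572/15]
R4 ← R4 − (12/7)·R3: [0, 0, 0, -1251/35, -444/35, -118/5, -4154/35]
R5 ← R5 − (5/2)·R3: [0, 0, 0, -333/10, -56/5, -79/5, -491/5]
R5 ← R5 − (259/278)·R4: [0, 0, 0, 0, 86/139, 860/139, 1720/139]
The echelon form has 5 nonzero rows, and every pivot lies in the first 6 columns, so rank(P) = rank([P|b]) = 5.
The system is consistent.
Free variables = (unknowns) − (rank) = 6 − 5 = 1.

1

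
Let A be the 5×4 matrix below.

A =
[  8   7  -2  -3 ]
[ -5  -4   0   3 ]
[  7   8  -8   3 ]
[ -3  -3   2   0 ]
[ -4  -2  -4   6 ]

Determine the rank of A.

Row reduce to echelon form.
R2 ← R2 + (5/8)·R1: [0, 3/8, -5/4, 9/8]
R3 ← R3 − (7/8)·R1: [0, 15/8, -25/4, 45/8]
R4 ← R4 + (3/8)·R1: [0, -3/8, 5/4, -9/8]
R5 ← R5 + (1/2)·R1: [0, 3/2, -5, 9/2]
R3 ← R3 − (5)·R2: [0, 0, 0, 0]
R4 ← R4 + R2: [0, 0, 0, 0]
R5 ← R5 − (4)·R2: [0, 0, 0, 0]
Echelon form has 2 nonzero rows, so rank(A) = 2.

2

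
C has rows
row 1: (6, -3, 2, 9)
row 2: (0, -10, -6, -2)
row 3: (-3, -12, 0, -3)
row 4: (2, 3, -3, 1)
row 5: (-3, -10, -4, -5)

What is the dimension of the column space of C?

Row reduce to echelon form.
R3 ← R3 + (1/2)·R1: [0, -27/2, 1, 3/2]
R4 ← R4 − (1/3)·R1: [0, 4, -11/3, -2]
R5 ← R5 + (1/2)·R1: [0, -23/2, -3, -1/2]
R3 ← R3 − (27/20)·R2: [0, 0, 91/10, 21/5]
R4 ← R4 + (2/5)·R2: [0, 0, -91/15, -14/5]
R5 ← R5 − (23/20)·R2: [0, 0, 39/10, 9/5]
R4 ← R4 + (2/3)·R3: [0, 0, 0, 0]
R5 ← R5 − (3/7)·R3: [0, 0, 0, 0]
Echelon form has 3 nonzero rows, so rank(C) = 3.
The column space has dimension equal to the rank: 3.

3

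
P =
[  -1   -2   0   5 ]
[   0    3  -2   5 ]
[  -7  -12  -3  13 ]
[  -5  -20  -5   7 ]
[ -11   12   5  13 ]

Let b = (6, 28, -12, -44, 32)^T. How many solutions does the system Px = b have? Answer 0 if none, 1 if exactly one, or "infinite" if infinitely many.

1

Row reduce the augmented matrix [P | b].
R3 ← R3 − (7)·R1: [0, 2, -3, -22, -54]
R4 ← R4 − (5)·R1: [0, -10, -5, -18, -74]
R5 ← R5 − (11)·R1: [0, 34, 5, -42, -34]
R3 ← R3 − (2/3)·R2: [0, 0, -5/3, -76/3, -218/3]
R4 ← R4 + (10/3)·R2: [0, 0, -35/3, -4/3, 58/3]
R5 ← R5 − (34/3)·R2: [0, 0, 83/3, -296/3, -1054/3]
R4 ← R4 − (7)·R3: [0, 0, 0, 176, 528]
R5 ← R5 + (83/5)·R3: [0, 0, 0, -2596/5, -7788/5]
R5 ← R5 + (59/20)·R4: [0, 0, 0, 0, 0]
The echelon form has 4 nonzero rows, and every pivot lies in the first 4 columns, so rank(P) = rank([P|b]) = 4.
The system is consistent.
rank = 4 = number of unknowns, so the solution is unique.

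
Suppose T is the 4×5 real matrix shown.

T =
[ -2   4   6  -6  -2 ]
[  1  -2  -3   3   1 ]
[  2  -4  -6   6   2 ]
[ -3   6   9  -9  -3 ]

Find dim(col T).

Row reduce to echelon form.
R2 ← R2 + (1/2)·R1: [0, 0, 0, 0, 0]
R3 ← R3 + R1: [0, 0, 0, 0, 0]
R4 ← R4 − (3/2)·R1: [0, 0, 0, 0, 0]
Echelon form has 1 nonzero row, so rank(T) = 1.
The column space has dimension equal to the rank: 1.

1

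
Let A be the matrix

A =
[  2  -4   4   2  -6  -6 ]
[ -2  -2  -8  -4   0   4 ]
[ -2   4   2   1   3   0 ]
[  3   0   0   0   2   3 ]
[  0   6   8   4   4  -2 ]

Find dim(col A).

3

Row reduce to echelon form.
R2 ← R2 + R1: [0, -6, -4, -2, -6, -2]
R3 ← R3 + R1: [0, 0, 6, 3, -3, -6]
R4 ← R4 − (3/2)·R1: [0, 6, -6, -3, 11, 12]
R4 ← R4 + R2: [0, 0, -10, -5, 5, 10]
R5 ← R5 + R2: [0, 0, 4, 2, -2, -4]
R4 ← R4 + (5/3)·R3: [0, 0, 0, 0, 0, 0]
R5 ← R5 − (2/3)·R3: [0, 0, 0, 0, 0, 0]
Echelon form has 3 nonzero rows, so rank(A) = 3.
The column space has dimension equal to the rank: 3.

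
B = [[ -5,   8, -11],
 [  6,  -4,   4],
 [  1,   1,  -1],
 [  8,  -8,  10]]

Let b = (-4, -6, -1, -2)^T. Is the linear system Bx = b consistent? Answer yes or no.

yes

Row reduce the augmented matrix [B | b].
R2 ← R2 + (6/5)·R1: [0, 28/5, -46/5, -54/5]
R3 ← R3 + (1/5)·R1: [0, 13/5, -16/5, -9/5]
R4 ← R4 + (8/5)·R1: [0, 24/5, -38/5, -42/5]
R3 ← R3 − (13/28)·R2: [0, 0, 15/14, 45/14]
R4 ← R4 − (6/7)·R2: [0, 0, 2/7, 6/7]
R4 ← R4 − (4/15)·R3: [0, 0, 0, 0]
The echelon form has 3 nonzero rows, and every pivot lies in the first 3 columns, so rank(B) = rank([B|b]) = 3.
The system is consistent.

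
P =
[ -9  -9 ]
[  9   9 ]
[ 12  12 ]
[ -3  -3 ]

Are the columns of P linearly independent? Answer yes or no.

no

Row reduce P to echelon form.
R2 ← R2 + R1: [0, 0]
R3 ← R3 + (4/3)·R1: [0, 0]
R4 ← R4 − (1/3)·R1: [0, 0]
1 pivot among 2 columns.
Only 1 < 2 pivot columns, so the columns are linearly dependent.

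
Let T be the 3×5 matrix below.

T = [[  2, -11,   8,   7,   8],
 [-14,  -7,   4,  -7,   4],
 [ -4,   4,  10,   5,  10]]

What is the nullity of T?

2

Row reduce to echelon form.
R2 ← R2 + (7)·R1: [0, -84, 60, 42, 60]
R3 ← R3 + (2)·R1: [0, -18, 26, 19, 26]
R3 ← R3 − (3/14)·R2: [0, 0, 92/7, 10, 92/7]
3 nonzero rows, so rank(T) = 3.
T has 5 columns; by rank–nullity, nullity = 5 − 3 = 2.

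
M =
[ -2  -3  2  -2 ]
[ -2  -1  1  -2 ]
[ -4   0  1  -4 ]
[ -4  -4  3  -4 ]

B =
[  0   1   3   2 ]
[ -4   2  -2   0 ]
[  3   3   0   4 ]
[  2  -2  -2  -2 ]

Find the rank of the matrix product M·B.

First compute MB:
[[ 14,   2,   4,   8],
 [  3,   3,   0,   4],
 [ -5,   7,  -4,   4],
 [ 17,   5,   4,  12]]
Now row reduce the product.
R2 ← R2 − (3/14)·R1: [0, 18/7, -6/7, 16/7]
R3 ← R3 + (5/14)·R1: [0, 54/7, -18/7, 48/7]
R4 ← R4 − (17/14)·R1: [0, 18/7, -6/7, 16/7]
R3 ← R3 − (3)·R2: [0, 0, 0, 0]
R4 ← R4 − R2: [0, 0, 0, 0]
2 nonzero rows, so rank(MB) = 2.

2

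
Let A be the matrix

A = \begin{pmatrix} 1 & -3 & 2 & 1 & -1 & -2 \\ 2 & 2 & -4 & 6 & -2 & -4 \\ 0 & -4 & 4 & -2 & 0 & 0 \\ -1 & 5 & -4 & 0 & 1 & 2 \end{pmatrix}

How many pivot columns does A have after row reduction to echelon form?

2

Row reduce to echelon form.
R2 ← R2 − (2)·R1: [0, 8, -8, 4, 0, 0]
R4 ← R4 + R1: [0, 2, -2, 1, 0, 0]
R3 ← R3 + (1/2)·R2: [0, 0, 0, 0, 0, 0]
R4 ← R4 − (1/4)·R2: [0, 0, 0, 0, 0, 0]
Echelon form has 2 nonzero rows, so rank(A) = 2.
Each nonzero row contributes one pivot column: 2 pivot columns.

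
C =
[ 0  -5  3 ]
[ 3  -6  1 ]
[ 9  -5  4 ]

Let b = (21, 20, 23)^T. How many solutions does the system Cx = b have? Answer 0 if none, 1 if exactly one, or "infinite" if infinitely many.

Row reduce the augmented matrix [C | b].
Swap R1 ↔ R2
R3 ← R3 − (3)·R1: [0, 13, 1, -37]
R3 ← R3 + (13/5)·R2: [0, 0, 44/5, 88/5]
The echelon form has 3 nonzero rows, and every pivot lies in the first 3 columns, so rank(C) = rank([C|b]) = 3.
The system is consistent.
rank = 3 = number of unknowns, so the solution is unique.

1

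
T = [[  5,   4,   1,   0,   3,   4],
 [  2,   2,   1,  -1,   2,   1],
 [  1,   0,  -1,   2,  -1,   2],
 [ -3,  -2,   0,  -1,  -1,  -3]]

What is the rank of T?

Row reduce to echelon form.
R2 ← R2 − (2/5)·R1: [0, 2/5, 3/5, -1, 4/5, -3/5]
R3 ← R3 − (1/5)·R1: [0, -4/5, -6/5, 2, -8/5, 6/5]
R4 ← R4 + (3/5)·R1: [0, 2/5, 3/5, -1, 4/5, -3/5]
R3 ← R3 + (2)·R2: [0, 0, 0, 0, 0, 0]
R4 ← R4 − R2: [0, 0, 0, 0, 0, 0]
Echelon form has 2 nonzero rows, so rank(T) = 2.

2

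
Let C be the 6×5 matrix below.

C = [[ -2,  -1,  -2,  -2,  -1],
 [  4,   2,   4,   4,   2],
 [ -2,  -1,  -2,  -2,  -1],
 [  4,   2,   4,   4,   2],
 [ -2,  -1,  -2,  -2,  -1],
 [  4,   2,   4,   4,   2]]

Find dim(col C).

1

Row reduce to echelon form.
R2 ← R2 + (2)·R1: [0, 0, 0, 0, 0]
R3 ← R3 − R1: [0, 0, 0, 0, 0]
R4 ← R4 + (2)·R1: [0, 0, 0, 0, 0]
R5 ← R5 − R1: [0, 0, 0, 0, 0]
R6 ← R6 + (2)·R1: [0, 0, 0, 0, 0]
Echelon form has 1 nonzero row, so rank(C) = 1.
The column space has dimension equal to the rank: 1.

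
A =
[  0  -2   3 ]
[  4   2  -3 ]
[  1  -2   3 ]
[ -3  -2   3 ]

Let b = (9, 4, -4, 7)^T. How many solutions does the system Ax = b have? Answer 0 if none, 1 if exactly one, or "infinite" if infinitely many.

0

Row reduce the augmented matrix [A | b].
Swap R1 ↔ R2
R3 ← R3 − (1/4)·R1: [0, -5/2, 15/4, -5]
R4 ← R4 + (3/4)·R1: [0, -1/2, 3/4, 10]
R3 ← R3 − (5/4)·R2: [0, 0, 0, -65/4]
R4 ← R4 − (1/4)·R2: [0, 0, 0, 31/4]
R4 ← R4 + (31/65)·R3: [0, 0, 0, 0]
The echelon form has 3 nonzero rows; the last pivot sits in the augmented column, so rank(A) = 2 but rank([A|b]) = 3.
Since the ranks differ, the system is inconsistent.
It has no solutions.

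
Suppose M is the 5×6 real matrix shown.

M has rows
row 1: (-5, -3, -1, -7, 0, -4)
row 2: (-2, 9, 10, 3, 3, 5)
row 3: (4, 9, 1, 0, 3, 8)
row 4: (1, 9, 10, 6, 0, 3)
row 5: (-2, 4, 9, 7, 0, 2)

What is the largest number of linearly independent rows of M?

Row reduce to echelon form.
R2 ← R2 − (2/5)·R1: [0, 51/5, 52/5, 29/5, 3, 33/5]
R3 ← R3 + (4/5)·R1: [0, 33/5, 1/5, -28/5, 3, 24/5]
R4 ← R4 + (1/5)·R1: [0, 42/5, 49/5, 23/5, 0, 11/5]
R5 ← R5 − (2/5)·R1: [0, 26/5, 47/5, 49/5, 0, 18/5]
R3 ← R3 − (11/17)·R2: [0, 0, -111/17, -159/17, 18/17, 9/17]
R4 ← R4 − (14/17)·R2: [0, 0, 21/17, -3/17, -42/17, -55/17]
R5 ← R5 − (26/51)·R2: [0, 0, 209/51, 349/51, -26/17, 4/17]
R4 ← R4 + (7/37)·R3: [0, 0, 0, -72/37, -84/37, -116/37]
R5 ← R5 + (209/333)·R3: [0, 0, 0, 36/37, -32/37, 21/37]
R5 ← R5 + (1/2)·R4: [0, 0, 0, 0, -2, -1]
Echelon form has 5 nonzero rows, so rank(M) = 5.
The rank gives the maximum number of linearly independent rows: 5.

5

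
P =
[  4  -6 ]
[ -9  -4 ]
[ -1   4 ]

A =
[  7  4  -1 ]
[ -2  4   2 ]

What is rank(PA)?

First compute PA:
[[ 40,  -8, -16],
 [-55, -52,   1],
 [-15,  12,   9]]
Now row reduce the product.
R2 ← R2 + (11/8)·R1: [0, -63, -21]
R3 ← R3 + (3/8)·R1: [0, 9, 3]
R3 ← R3 + (1/7)·R2: [0, 0, 0]
2 nonzero rows, so rank(PA) = 2.

2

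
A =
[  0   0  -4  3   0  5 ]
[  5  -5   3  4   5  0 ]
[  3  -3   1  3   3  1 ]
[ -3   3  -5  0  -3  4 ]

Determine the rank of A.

Row reduce to echelon form.
Swap R1 ↔ R2
R3 ← R3 − (3/5)·R1: [0, 0, -4/5, 3/5, 0, 1]
R4 ← R4 + (3/5)·R1: [0, 0, -16/5, 12/5, 0, 4]
R3 ← R3 − (1/5)·R2: [0, 0, 0, 0, 0, 0]
R4 ← R4 − (4/5)·R2: [0, 0, 0, 0, 0, 0]
Echelon form has 2 nonzero rows, so rank(A) = 2.

2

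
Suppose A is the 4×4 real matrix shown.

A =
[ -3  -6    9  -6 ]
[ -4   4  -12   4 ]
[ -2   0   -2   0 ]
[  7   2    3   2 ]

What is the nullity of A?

Row reduce to echelon form.
R2 ← R2 − (4/3)·R1: [0, 12, -24, 12]
R3 ← R3 − (2/3)·R1: [0, 4, -8, 4]
R4 ← R4 + (7/3)·R1: [0, -12, 24, -12]
R3 ← R3 − (1/3)·R2: [0, 0, 0, 0]
R4 ← R4 + R2: [0, 0, 0, 0]
2 nonzero rows, so rank(A) = 2.
A has 4 columns; by rank–nullity, nullity = 4 − 2 = 2.

2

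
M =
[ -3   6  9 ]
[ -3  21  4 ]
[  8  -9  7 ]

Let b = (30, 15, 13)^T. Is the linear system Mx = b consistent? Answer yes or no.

yes

Row reduce the augmented matrix [M | b].
R2 ← R2 − R1: [0, 15, -5, -15]
R3 ← R3 + (8/3)·R1: [0, 7, 31, 93]
R3 ← R3 − (7/15)·R2: [0, 0, 100/3, 100]
The echelon form has 3 nonzero rows, and every pivot lies in the first 3 columns, so rank(M) = rank([M|b]) = 3.
The system is consistent.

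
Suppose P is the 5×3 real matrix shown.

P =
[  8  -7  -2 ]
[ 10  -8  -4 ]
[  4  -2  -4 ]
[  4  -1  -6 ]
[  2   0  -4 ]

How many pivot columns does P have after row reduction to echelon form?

2

Row reduce to echelon form.
R2 ← R2 − (5/4)·R1: [0, 3/4, -3/2]
R3 ← R3 − (1/2)·R1: [0, 3/2, -3]
R4 ← R4 − (1/2)·R1: [0, 5/2, -5]
R5 ← R5 − (1/4)·R1: [0, 7/4, -7/2]
R3 ← R3 − (2)·R2: [0, 0, 0]
R4 ← R4 − (10/3)·R2: [0, 0, 0]
R5 ← R5 − (7/3)·R2: [0, 0, 0]
Echelon form has 2 nonzero rows, so rank(P) = 2.
Each nonzero row contributes one pivot column: 2 pivot columns.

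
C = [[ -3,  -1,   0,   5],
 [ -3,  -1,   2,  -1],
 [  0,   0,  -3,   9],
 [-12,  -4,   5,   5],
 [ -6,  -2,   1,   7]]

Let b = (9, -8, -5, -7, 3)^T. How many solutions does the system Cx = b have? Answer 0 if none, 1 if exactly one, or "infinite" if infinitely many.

0

Row reduce the augmented matrix [C | b].
R2 ← R2 − R1: [0, 0, 2, -6, -17]
R4 ← R4 − (4)·R1: [0, 0, 5, -15, -43]
R5 ← R5 − (2)·R1: [0, 0, 1, -3, -15]
R3 ← R3 + (3/2)·R2: [0, 0, 0, 0, -61/2]
R4 ← R4 − (5/2)·R2: [0, 0, 0, 0, -1/2]
R5 ← R5 − (1/2)·R2: [0, 0, 0, 0, -13/2]
R4 ← R4 − (1/61)·R3: [0, 0, 0, 0, 0]
R5 ← R5 − (13/61)·R3: [0, 0, 0, 0, 0]
The echelon form has 3 nonzero rows; the last pivot sits in the augmented column, so rank(C) = 2 but rank([C|b]) = 3.
Since the ranks differ, the system is inconsistent.
It has no solutions.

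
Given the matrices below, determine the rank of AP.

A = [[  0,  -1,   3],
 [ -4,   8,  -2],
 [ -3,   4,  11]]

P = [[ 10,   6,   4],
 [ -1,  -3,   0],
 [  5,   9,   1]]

First compute AP:
[[ 16,  30,   3],
 [-58, -66, -18],
 [ 21,  69,  -1]]
Now row reduce the product.
R2 ← R2 + (29/8)·R1: [0, 171/4, -57/8]
R3 ← R3 − (21/16)·R1: [0, 237/8, -79/16]
R3 ← R3 − (79/114)·R2: [0, 0, 0]
2 nonzero rows, so rank(AP) = 2.

2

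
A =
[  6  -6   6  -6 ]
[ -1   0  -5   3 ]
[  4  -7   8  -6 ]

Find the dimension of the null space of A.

Row reduce to echelon form.
R2 ← R2 + (1/6)·R1: [0, -1, -4, 2]
R3 ← R3 − (2/3)·R1: [0, -3, 4, -2]
R3 ← R3 − (3)·R2: [0, 0, 16, -8]
3 nonzero rows, so rank(A) = 3.
A has 4 columns; by rank–nullity, nullity = 4 − 3 = 1.

1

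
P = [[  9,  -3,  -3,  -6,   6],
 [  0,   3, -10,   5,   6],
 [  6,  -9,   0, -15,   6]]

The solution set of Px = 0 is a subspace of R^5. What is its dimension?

2

Row reduce to echelon form.
R3 ← R3 − (2/3)·R1: [0, -7, 2, -11, 2]
R3 ← R3 + (7/3)·R2: [0, 0, -64/3, 2/3, 16]
3 nonzero rows, so rank(P) = 3.
P has 5 columns; by rank–nullity, nullity = 5 − 3 = 2.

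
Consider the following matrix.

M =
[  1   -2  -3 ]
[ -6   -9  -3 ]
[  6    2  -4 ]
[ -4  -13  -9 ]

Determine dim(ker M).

Row reduce to echelon form.
R2 ← R2 + (6)·R1: [0, -21, -21]
R3 ← R3 − (6)·R1: [0, 14, 14]
R4 ← R4 + (4)·R1: [0, -21, -21]
R3 ← R3 + (2/3)·R2: [0, 0, 0]
R4 ← R4 − R2: [0, 0, 0]
2 nonzero rows, so rank(M) = 2.
M has 3 columns; by rank–nullity, nullity = 3 − 2 = 1.

1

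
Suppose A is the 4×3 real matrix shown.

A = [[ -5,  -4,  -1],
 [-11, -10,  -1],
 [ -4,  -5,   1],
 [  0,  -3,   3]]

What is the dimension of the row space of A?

Row reduce to echelon form.
R2 ← R2 − (11/5)·R1: [0, -6/5, 6/5]
R3 ← R3 − (4/5)·R1: [0, -9/5, 9/5]
R3 ← R3 − (3/2)·R2: [0, 0, 0]
R4 ← R4 − (5/2)·R2: [0, 0, 0]
Echelon form has 2 nonzero rows, so rank(A) = 2.
The row space has dimension equal to the rank: 2.

2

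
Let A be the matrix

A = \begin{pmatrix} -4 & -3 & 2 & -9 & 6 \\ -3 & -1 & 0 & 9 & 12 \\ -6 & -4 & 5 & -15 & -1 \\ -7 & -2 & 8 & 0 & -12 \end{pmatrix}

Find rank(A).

3

Row reduce to echelon form.
R2 ← R2 − (3/4)·R1: [0, 5/4, -3/2, 63/4, 15/2]
R3 ← R3 − (3/2)·R1: [0, 1/2, 2, -3/2, -10]
R4 ← R4 − (7/4)·R1: [0, 13/4, 9/2, 63/4, -45/2]
R3 ← R3 − (2/5)·R2: [0, 0, 13/5, -39/5, -13]
R4 ← R4 − (13/5)·R2: [0, 0, 42/5, -126/5, -42]
R4 ← R4 − (42/13)·R3: [0, 0, 0, 0, 0]
Echelon form has 3 nonzero rows, so rank(A) = 3.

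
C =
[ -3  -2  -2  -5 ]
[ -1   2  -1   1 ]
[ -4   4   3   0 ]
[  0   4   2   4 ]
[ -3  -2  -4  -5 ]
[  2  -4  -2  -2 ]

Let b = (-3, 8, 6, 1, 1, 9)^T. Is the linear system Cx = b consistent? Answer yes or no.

no

Row reduce the augmented matrix [C | b].
R2 ← R2 − (1/3)·R1: [0, 8/3, -1/3, 8/3, 9]
R3 ← R3 − (4/3)·R1: [0, 20/3, 17/3, 20/3, 10]
R5 ← R5 − R1: [0, 0, -2, 0, 4]
R6 ← R6 + (2/3)·R1: [0, -16/3, -10/3, -16/3, 7]
R3 ← R3 − (5/2)·R2: [0, 0, 13/2, 0, -25/2]
R4 ← R4 − (3/2)·R2: [0, 0, 5/2, 0, -25/2]
R6 ← R6 + (2)·R2: [0, 0, -4, 0, 25]
R4 ← R4 − (5/13)·R3: [0, 0, 0, 0, -100/13]
R5 ← R5 + (4/13)·R3: [0, 0, 0, 0, 2/13]
R6 ← R6 + (8/13)·R3: [0, 0, 0, 0, 225/13]
R5 ← R5 + (1/50)·R4: [0, 0, 0, 0, 0]
R6 ← R6 + (9/4)·R4: [0, 0, 0, 0, 0]
The echelon form has 4 nonzero rows; the last pivot sits in the augmented column, so rank(C) = 3 but rank([C|b]) = 4.
Since the ranks differ, the system is inconsistent.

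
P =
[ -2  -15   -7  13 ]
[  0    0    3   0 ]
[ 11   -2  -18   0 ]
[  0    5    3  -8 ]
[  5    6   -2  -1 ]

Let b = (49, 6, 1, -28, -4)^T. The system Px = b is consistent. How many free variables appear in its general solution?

0

Row reduce the augmented matrix [P | b].
R3 ← R3 + (11/2)·R1: [0, -169/2, -113/2, 143/2, 541/2]
R5 ← R5 + (5/2)·R1: [0, -63/2, -39/2, 63/2, 237/2]
Swap R2 ↔ R3
R4 ← R4 + (10/169)·R2: [0, 0, -58/169, -49/13, -2027/169]
R5 ← R5 − (63/169)·R2: [0, 0, 264/169, 63/13, 2985/169]
R4 ← R4 + (58/507)·R3: [0, 0, 0, -49/13, -147/13]
R5 ← R5 − (88/169)·R3: [0, 0, 0, 63/13, 189/13]
R5 ← R5 + (9/7)·R4: [0, 0, 0, 0, 0]
The echelon form has 4 nonzero rows, and every pivot lies in the first 4 columns, so rank(P) = rank([P|b]) = 4.
The system is consistent.
Free variables = (unknowns) − (rank) = 4 − 4 = 0.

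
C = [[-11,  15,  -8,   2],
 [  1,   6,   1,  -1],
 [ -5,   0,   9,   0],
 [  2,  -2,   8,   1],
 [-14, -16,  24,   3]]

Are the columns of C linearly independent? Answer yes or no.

yes

Row reduce C to echelon form.
R2 ← R2 + (1/11)·R1: [0, 81/11, 3/11, -9/11]
R3 ← R3 − (5/11)·R1: [0, -75/11, 139/11, -10/11]
R4 ← R4 + (2/11)·R1: [0, 8/11, 72/11, 15/11]
R5 ← R5 − (14/11)·R1: [0, -386/11, 376/11, 5/11]
R3 ← R3 + (25/27)·R2: [0, 0, 116/9, -5/3]
R4 ← R4 − (8/81)·R2: [0, 0, 176/27, 13/9]
R5 ← R5 + (386/81)·R2: [0, 0, 958/27, -31/9]
R4 ← R4 − (44/87)·R3: [0, 0, 0, 199/87]
R5 ← R5 − (479/174)·R3: [0, 0, 0, 199/174]
R5 ← R5 − (1/2)·R4: [0, 0, 0, 0]
4 pivots among 4 columns.
Every column is a pivot column, so the columns are linearly independent.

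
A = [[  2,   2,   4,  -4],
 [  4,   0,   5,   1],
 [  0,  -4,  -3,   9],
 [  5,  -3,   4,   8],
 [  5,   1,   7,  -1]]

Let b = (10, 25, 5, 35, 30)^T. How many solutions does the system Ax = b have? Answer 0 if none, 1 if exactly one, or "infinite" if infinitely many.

Row reduce the augmented matrix [A | b].
R2 ← R2 − (2)·R1: [0, -4, -3, 9, 5]
R4 ← R4 − (5/2)·R1: [0, -8, -6, 18, 10]
R5 ← R5 − (5/2)·R1: [0, -4, -3, 9, 5]
R3 ← R3 − R2: [0, 0, 0, 0, 0]
R4 ← R4 − (2)·R2: [0, 0, 0, 0, 0]
R5 ← R5 − R2: [0, 0, 0, 0, 0]
The echelon form has 2 nonzero rows, and every pivot lies in the first 4 columns, so rank(A) = rank([A|b]) = 2.
The system is consistent.
rank = 2 < 4 unknowns, so there are infinitely many solutions.

infinite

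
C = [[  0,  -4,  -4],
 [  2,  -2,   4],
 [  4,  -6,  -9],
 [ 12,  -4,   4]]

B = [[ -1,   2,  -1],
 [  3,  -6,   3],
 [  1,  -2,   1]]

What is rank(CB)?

First compute CB:
[[-16,  32, -16],
 [ -4,   8,  -4],
 [-31,  62, -31],
 [-20,  40, -20]]
Now row reduce the product.
R2 ← R2 − (1/4)·R1: [0, 0, 0]
R3 ← R3 − (31/16)·R1: [0, 0, 0]
R4 ← R4 − (5/4)·R1: [0, 0, 0]
1 nonzero row, so rank(CB) = 1.

1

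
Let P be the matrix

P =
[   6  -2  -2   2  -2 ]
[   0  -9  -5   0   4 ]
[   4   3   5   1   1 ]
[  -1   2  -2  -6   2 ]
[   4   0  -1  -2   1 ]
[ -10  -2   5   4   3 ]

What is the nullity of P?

Row reduce to echelon form.
R3 ← R3 − (2/3)·R1: [0, 13/3, 19/3, -1/3, 7/3]
R4 ← R4 + (1/6)·R1: [0, 5/3, -7/3, -17/3, 5/3]
R5 ← R5 − (2/3)·R1: [0, 4/3, 1/3, -10/3, 7/3]
R6 ← R6 + (5/3)·R1: [0, -16/3, 5/3, 22/3, -1/3]
R3 ← R3 + (13/27)·R2: [0, 0, 106/27, -1/3, 115/27]
R4 ← R4 + (5/27)·R2: [0, 0, -88/27, -17/3, 65/27]
R5 ← R5 + (4/27)·R2: [0, 0, -11/27, -10/3, 79/27]
R6 ← R6 − (16/27)·R2: [0, 0, 125/27, 22/3, -73/27]
R4 ← R4 + (44/53)·R3: [0, 0, 0, -315/53, 315/53]
R5 ← R5 + (11/106)·R3: [0, 0, 0, -357/106, 357/106]
R6 ← R6 − (125/106)·R3: [0, 0, 0, 819/106, -819/106]
R5 ← R5 − (17/30)·R4: [0, 0, 0, 0, 0]
R6 ← R6 + (13/10)·R4: [0, 0, 0, 0, 0]
4 nonzero rows, so rank(P) = 4.
P has 5 columns; by rank–nullity, nullity = 5 − 4 = 1.

1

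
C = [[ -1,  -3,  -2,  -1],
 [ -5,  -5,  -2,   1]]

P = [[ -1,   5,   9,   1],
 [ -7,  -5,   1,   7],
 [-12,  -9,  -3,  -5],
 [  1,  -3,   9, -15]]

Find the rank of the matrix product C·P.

2

First compute CP:
[[ 45,  31, -15,   3],
 [ 65,  15, -35, -45]]
Now row reduce the product.
R2 ← R2 − (13/9)·R1: [0, -268/9, -40/3, -148/3]
2 nonzero rows, so rank(CP) = 2.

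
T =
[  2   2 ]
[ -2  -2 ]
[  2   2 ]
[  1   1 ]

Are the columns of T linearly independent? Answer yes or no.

no

Row reduce T to echelon form.
R2 ← R2 + R1: [0, 0]
R3 ← R3 − R1: [0, 0]
R4 ← R4 − (1/2)·R1: [0, 0]
1 pivot among 2 columns.
Only 1 < 2 pivot columns, so the columns are linearly dependent.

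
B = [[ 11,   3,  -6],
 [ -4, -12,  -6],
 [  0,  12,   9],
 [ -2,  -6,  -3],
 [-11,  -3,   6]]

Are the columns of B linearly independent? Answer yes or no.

Row reduce B to echelon form.
R2 ← R2 + (4/11)·R1: [0, -120/11, -90/11]
R4 ← R4 + (2/11)·R1: [0, -60/11, -45/11]
R5 ← R5 + R1: [0, 0, 0]
R3 ← R3 + (11/10)·R2: [0, 0, 0]
R4 ← R4 − (1/2)·R2: [0, 0, 0]
2 pivots among 3 columns.
Only 2 < 3 pivot columns, so the columns are linearly dependent.

no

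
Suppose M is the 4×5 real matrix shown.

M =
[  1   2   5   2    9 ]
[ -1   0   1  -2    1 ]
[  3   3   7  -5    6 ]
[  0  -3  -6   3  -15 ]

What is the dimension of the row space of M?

4

Row reduce to echelon form.
R2 ← R2 + R1: [0, 2, 6, 0, 10]
R3 ← R3 − (3)·R1: [0, -3, -8, -11, -21]
R3 ← R3 + (3/2)·R2: [0, 0, 1, -11, -6]
R4 ← R4 + (3/2)·R2: [0, 0, 3, 3, 0]
R4 ← R4 − (3)·R3: [0, 0, 0, 36, 18]
Echelon form has 4 nonzero rows, so rank(M) = 4.
The row space has dimension equal to the rank: 4.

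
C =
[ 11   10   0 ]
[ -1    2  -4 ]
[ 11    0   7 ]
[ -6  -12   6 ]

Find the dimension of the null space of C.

0

Row reduce to echelon form.
R2 ← R2 + (1/11)·R1: [0, 32/11, -4]
R3 ← R3 − R1: [0, -10, 7]
R4 ← R4 + (6/11)·R1: [0, -72/11, 6]
R3 ← R3 + (55/16)·R2: [0, 0, -27/4]
R4 ← R4 + (9/4)·R2: [0, 0, -3]
R4 ← R4 − (4/9)·R3: [0, 0, 0]
3 nonzero rows, so rank(C) = 3.
C has 3 columns; by rank–nullity, nullity = 3 − 3 = 0.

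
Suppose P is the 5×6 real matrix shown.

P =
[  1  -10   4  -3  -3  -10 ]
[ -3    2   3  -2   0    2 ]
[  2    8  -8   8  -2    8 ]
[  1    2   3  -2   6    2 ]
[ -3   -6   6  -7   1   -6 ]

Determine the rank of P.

Row reduce to echelon form.
R2 ← R2 + (3)·R1: [0, -28, 15, -11, -9, -28]
R3 ← R3 − (2)·R1: [0, 28, -16, 14, 4, 28]
R4 ← R4 − R1: [0, 12, -1, 1, 9, 12]
R5 ← R5 + (3)·R1: [0, -36, 18, -16, -8, -36]
R3 ← R3 + R2: [0, 0, -1, 3, -5, 0]
R4 ← R4 + (3/7)·R2: [0, 0, 38/7, -26/7, 36/7, 0]
R5 ← R5 − (9/7)·R2: [0, 0, -9/7, -13/7, 25/7, 0]
R4 ← R4 + (38/7)·R3: [0, 0, 0, 88/7, -22, 0]
R5 ← R5 − (9/7)·R3: [0, 0, 0, -40/7, 10, 0]
R5 ← R5 + (5/11)·R4: [0, 0, 0, 0, 0, 0]
Echelon form has 4 nonzero rows, so rank(P) = 4.

4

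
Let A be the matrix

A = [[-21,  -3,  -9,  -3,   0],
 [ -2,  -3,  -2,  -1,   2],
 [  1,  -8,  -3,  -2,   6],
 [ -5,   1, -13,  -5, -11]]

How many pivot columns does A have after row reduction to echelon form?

Row reduce to echelon form.
R2 ← R2 − (2/21)·R1: [0, -19/7, -8/7, -5/7, 2]
R3 ← R3 + (1/21)·R1: [0, -57/7, -24/7, -15/7, 6]
R4 ← R4 − (5/21)·R1: [0, 12/7, -76/7, -30/7, -11]
R3 ← R3 − (3)·R2: [0, 0, 0, 0, 0]
R4 ← R4 + (12/19)·R2: [0, 0, -220/19, -90/19, -185/19]
Swap R3 ↔ R4
Echelon form has 3 nonzero rows, so rank(A) = 3.
Each nonzero row contributes one pivot column: 3 pivot columns.

3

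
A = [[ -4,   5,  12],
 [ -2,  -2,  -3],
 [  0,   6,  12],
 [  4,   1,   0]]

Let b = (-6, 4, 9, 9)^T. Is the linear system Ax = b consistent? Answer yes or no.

no

Row reduce the augmented matrix [A | b].
R2 ← R2 − (1/2)·R1: [0, -9/2, -9, 7]
R4 ← R4 + R1: [0, 6, 12, 3]
R3 ← R3 + (4/3)·R2: [0, 0, 0, 55/3]
R4 ← R4 + (4/3)·R2: [0, 0, 0, 37/3]
R4 ← R4 − (37/55)·R3: [0, 0, 0, 0]
The echelon form has 3 nonzero rows; the last pivot sits in the augmented column, so rank(A) = 2 but rank([A|b]) = 3.
Since the ranks differ, the system is inconsistent.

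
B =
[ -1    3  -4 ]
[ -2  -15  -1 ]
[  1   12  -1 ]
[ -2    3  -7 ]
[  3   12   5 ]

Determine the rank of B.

Row reduce to echelon form.
R2 ← R2 − (2)·R1: [0, -21, 7]
R3 ← R3 + R1: [0, 15, -5]
R4 ← R4 − (2)·R1: [0, -3, 1]
R5 ← R5 + (3)·R1: [0, 21, -7]
R3 ← R3 + (5/7)·R2: [0, 0, 0]
R4 ← R4 − (1/7)·R2: [0, 0, 0]
R5 ← R5 + R2: [0, 0, 0]
Echelon form has 2 nonzero rows, so rank(B) = 2.

2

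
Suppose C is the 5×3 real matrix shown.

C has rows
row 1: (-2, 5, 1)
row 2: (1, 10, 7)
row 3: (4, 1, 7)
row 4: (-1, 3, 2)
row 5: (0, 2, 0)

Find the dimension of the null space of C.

Row reduce to echelon form.
R2 ← R2 + (1/2)·R1: [0, 25/2, 15/2]
R3 ← R3 + (2)·R1: [0, 11, 9]
R4 ← R4 − (1/2)·R1: [0, 1/2, 3/2]
R3 ← R3 − (22/25)·R2: [0, 0, 12/5]
R4 ← R4 − (1/25)·R2: [0, 0, 6/5]
R5 ← R5 − (4/25)·R2: [0, 0, -6/5]
R4 ← R4 − (1/2)·R3: [0, 0, 0]
R5 ← R5 + (1/2)·R3: [0, 0, 0]
3 nonzero rows, so rank(C) = 3.
C has 3 columns; by rank–nullity, nullity = 3 − 3 = 0.

0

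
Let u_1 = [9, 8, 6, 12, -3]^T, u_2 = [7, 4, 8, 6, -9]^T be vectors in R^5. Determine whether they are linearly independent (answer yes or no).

yes

Form the matrix with these vectors as rows and row reduce.
R2 ← R2 − (7/9)·R1: [0, -20/9, 10/3, -10/3, -20/3]
2 nonzero rows, so the 2 vectors span a space of dimension 2.
Since 2 = 2, the vectors are linearly independent.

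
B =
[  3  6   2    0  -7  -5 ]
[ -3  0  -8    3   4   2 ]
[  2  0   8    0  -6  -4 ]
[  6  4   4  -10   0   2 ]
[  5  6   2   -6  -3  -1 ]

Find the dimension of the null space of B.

3

Row reduce to echelon form.
R2 ← R2 + R1: [0, 6, -6, 3, -3, -3]
R3 ← R3 − (2/3)·R1: [0, -4, 20/3, 0, -4/3, -2/3]
R4 ← R4 − (2)·R1: [0, -8, 0, -10, 14, 12]
R5 ← R5 − (5/3)·R1: [0, -4, -4/3, -6, 26/3, 22/3]
R3 ← R3 + (2/3)·R2: [0, 0, 8/3, 2, -10/3, -8/3]
R4 ← R4 + (4/3)·R2: [0, 0, -8, -6, 10, 8]
R5 ← R5 + (2/3)·R2: [0, 0, -16/3, -4, 20/3, 16/3]
R4 ← R4 + (3)·R3: [0, 0, 0, 0, 0, 0]
R5 ← R5 + (2)·R3: [0, 0, 0, 0, 0, 0]
3 nonzero rows, so rank(B) = 3.
B has 6 columns; by rank–nullity, nullity = 6 − 3 = 3.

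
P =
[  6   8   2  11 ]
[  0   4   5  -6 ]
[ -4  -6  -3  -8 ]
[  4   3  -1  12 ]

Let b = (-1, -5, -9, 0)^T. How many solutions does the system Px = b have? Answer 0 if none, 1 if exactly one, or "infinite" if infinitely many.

0

Row reduce the augmented matrix [P | b].
R3 ← R3 + (2/3)·R1: [0, -2/3, -5/3, -2/3, -29/3]
R4 ← R4 − (2/3)·R1: [0, -7/3, -7/3, 14/3, 2/3]
R3 ← R3 + (1/6)·R2: [0, 0, -5/6, -5/3, -21/2]
R4 ← R4 + (7/12)·R2: [0, 0, 7/12, 7/6, -9/4]
R4 ← R4 + (7/10)·R3: [0, 0, 0, 0, -48/5]
The echelon form has 4 nonzero rows; the last pivot sits in the augmented column, so rank(P) = 3 but rank([P|b]) = 4.
Since the ranks differ, the system is inconsistent.
It has no solutions.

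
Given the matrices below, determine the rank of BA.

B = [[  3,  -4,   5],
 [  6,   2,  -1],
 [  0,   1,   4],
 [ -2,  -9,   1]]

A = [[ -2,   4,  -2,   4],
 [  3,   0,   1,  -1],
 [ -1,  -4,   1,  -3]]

First compute BA:
[[-23,  -8,  -5,   1],
 [ -5,  28, -11,  25],
 [ -1, -16,   5, -13],
 [-24, -12,  -4,  -2]]
Now row reduce the product.
R2 ← R2 − (5/23)·R1: [0, 684/23, -228/23, 570/23]
R3 ← R3 − (1/23)·R1: [0, -360/23, 120/23, -300/23]
R4 ← R4 − (24/23)·R1: [0, -84/23, 28/23, -70/23]
R3 ← R3 + (10/19)·R2: [0, 0, 0, 0]
R4 ← R4 + (7/57)·R2: [0, 0, 0, 0]
2 nonzero rows, so rank(BA) = 2.

2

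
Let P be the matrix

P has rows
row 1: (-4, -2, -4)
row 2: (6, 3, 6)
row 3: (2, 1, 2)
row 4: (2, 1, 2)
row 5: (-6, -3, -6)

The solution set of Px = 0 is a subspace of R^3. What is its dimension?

2

Row reduce to echelon form.
R2 ← R2 + (3/2)·R1: [0, 0, 0]
R3 ← R3 + (1/2)·R1: [0, 0, 0]
R4 ← R4 + (1/2)·R1: [0, 0, 0]
R5 ← R5 − (3/2)·R1: [0, 0, 0]
1 nonzero row, so rank(P) = 1.
P has 3 columns; by rank–nullity, nullity = 3 − 1 = 2.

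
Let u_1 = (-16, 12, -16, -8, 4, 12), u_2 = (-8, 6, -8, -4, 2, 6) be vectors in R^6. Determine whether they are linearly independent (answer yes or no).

Form the matrix with these vectors as rows and row reduce.
R2 ← R2 − (1/2)·R1: [0, 0, 0, 0, 0, 0]
1 nonzero row, so the 2 vectors span a space of dimension 1.
Since 1 < 2, the vectors are linearly dependent.

no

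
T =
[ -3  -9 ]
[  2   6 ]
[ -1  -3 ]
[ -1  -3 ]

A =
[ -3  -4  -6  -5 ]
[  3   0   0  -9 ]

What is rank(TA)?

1

First compute TA:
[[-18,  12,  18,  96],
 [ 12,  -8, -12, -64],
 [ -6,   4,   6,  32],
 [ -6,   4,   6,  32]]
Now row reduce the product.
R2 ← R2 + (2/3)·R1: [0, 0, 0, 0]
R3 ← R3 − (1/3)·R1: [0, 0, 0, 0]
R4 ← R4 − (1/3)·R1: [0, 0, 0, 0]
1 nonzero row, so rank(TA) = 1.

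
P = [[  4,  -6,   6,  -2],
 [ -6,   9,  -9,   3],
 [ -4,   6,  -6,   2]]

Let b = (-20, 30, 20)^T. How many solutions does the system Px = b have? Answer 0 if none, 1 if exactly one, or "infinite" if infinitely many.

Row reduce the augmented matrix [P | b].
R2 ← R2 + (3/2)·R1: [0, 0, 0, 0, 0]
R3 ← R3 + R1: [0, 0, 0, 0, 0]
The echelon form has 1 nonzero rows, and every pivot lies in the first 4 columns, so rank(P) = rank([P|b]) = 1.
The system is consistent.
rank = 1 < 4 unknowns, so there are infinitely many solutions.

infinite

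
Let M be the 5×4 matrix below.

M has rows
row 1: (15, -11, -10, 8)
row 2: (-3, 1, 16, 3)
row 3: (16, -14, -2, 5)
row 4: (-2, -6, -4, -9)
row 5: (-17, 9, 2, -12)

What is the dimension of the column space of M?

4

Row reduce to echelon form.
R2 ← R2 + (1/5)·R1: [0, -6/5, 14, 23/5]
R3 ← R3 − (16/15)·R1: [0, -34/15, 26/3, -53/15]
R4 ← R4 + (2/15)·R1: [0, -112/15, -16/3, -119/15]
R5 ← R5 + (17/15)·R1: [0, -52/15, -28/3, -44/15]
R3 ← R3 − (17/9)·R2: [0, 0, -160/9, -110/9]
R4 ← R4 − (56/9)·R2: [0, 0, -832/9, -329/9]
R5 ← R5 − (26/9)·R2: [0, 0, -448/9, -146/9]
R4 ← R4 − (26/5)·R3: [0, 0, 0, 27]
R5 ← R5 − (14/5)·R3: [0, 0, 0, 18]
R5 ← R5 − (2/3)·R4: [0, 0, 0, 0]
Echelon form has 4 nonzero rows, so rank(M) = 4.
The column space has dimension equal to the rank: 4.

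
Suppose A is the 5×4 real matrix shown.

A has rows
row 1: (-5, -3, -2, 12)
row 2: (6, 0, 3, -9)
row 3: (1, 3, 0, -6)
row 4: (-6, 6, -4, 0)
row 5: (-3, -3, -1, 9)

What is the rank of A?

2

Row reduce to echelon form.
R2 ← R2 + (6/5)·R1: [0, -18/5, 3/5, 27/5]
R3 ← R3 + (1/5)·R1: [0, 12/5, -2/5, -18/5]
R4 ← R4 − (6/5)·R1: [0, 48/5, -8/5, -72/5]
R5 ← R5 − (3/5)·R1: [0, -6/5, 1/5, 9/5]
R3 ← R3 + (2/3)·R2: [0, 0, 0, 0]
R4 ← R4 + (8/3)·R2: [0, 0, 0, 0]
R5 ← R5 − (1/3)·R2: [0, 0, 0, 0]
Echelon form has 2 nonzero rows, so rank(A) = 2.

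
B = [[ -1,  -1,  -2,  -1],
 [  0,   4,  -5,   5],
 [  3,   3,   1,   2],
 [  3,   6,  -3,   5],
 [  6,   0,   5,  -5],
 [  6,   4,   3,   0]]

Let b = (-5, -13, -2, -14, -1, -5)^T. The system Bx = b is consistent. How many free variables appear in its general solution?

Row reduce the augmented matrix [B | b].
R3 ← R3 + (3)·R1: [0, 0, -5, -1, -17]
R4 ← R4 + (3)·R1: [0, 3, -9, 2, -29]
R5 ← R5 + (6)·R1: [0, -6, -7, -11, -31]
R6 ← R6 + (6)·R1: [0, -2, -9, -6, -35]
R4 ← R4 − (3/4)·R2: [0, 0, -21/4, -7/4, -77/4]
R5 ← R5 + (3/2)·R2: [0, 0, -29/2, -7/2, -101/2]
R6 ← R6 + (1/2)·R2: [0, 0, -23/2, -7/2, -83/2]
R4 ← R4 − (21/20)·R3: [0, 0, 0, -7/10, -7/5]
R5 ← R5 − (29/10)·R3: [0, 0, 0, -3/5, -6/5]
R6 ← R6 − (23/10)·R3: [0, 0, 0, -6/5, -12/5]
R5 ← R5 − (6/7)·R4: [0, 0, 0, 0, 0]
R6 ← R6 − (12/7)·R4: [0, 0, 0, 0, 0]
The echelon form has 4 nonzero rows, and every pivot lies in the first 4 columns, so rank(B) = rank([B|b]) = 4.
The system is consistent.
Free variables = (unknowns) − (rank) = 4 − 4 = 0.

0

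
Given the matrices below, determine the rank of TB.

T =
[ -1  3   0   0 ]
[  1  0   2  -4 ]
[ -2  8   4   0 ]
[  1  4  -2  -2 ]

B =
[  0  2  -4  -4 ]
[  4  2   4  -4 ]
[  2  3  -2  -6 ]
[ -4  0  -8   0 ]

2

First compute TB:
[[ 12,   4,  16,  -8],
 [ 20,   8,  24, -16],
 [ 40,  24,  32, -48],
 [ 20,   4,  32,  -8]]
Now row reduce the product.
R2 ← R2 − (5/3)·R1: [0, 4/3, -8/3, -8/3]
R3 ← R3 − (10/3)·R1: [0, 32/3, -64/3, -64/3]
R4 ← R4 − (5/3)·R1: [0, -8/3, 16/3, 16/3]
R3 ← R3 − (8)·R2: [0, 0, 0, 0]
R4 ← R4 + (2)·R2: [0, 0, 0, 0]
2 nonzero rows, so rank(TB) = 2.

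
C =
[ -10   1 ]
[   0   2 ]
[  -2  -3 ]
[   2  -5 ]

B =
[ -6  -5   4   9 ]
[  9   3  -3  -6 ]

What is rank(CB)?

First compute CB:
[[ 69,  53, -43, -96],
 [ 18,   6,  -6, -12],
 [-15,   1,   1,   0],
 [-57, -25,  23,  48]]
Now row reduce the product.
R2 ← R2 − (6/23)·R1: [0, -180/23, 120/23, 300/23]
R3 ← R3 + (5/23)·R1: [0, 288/23, -192/23, -480/23]
R4 ← R4 + (19/23)·R1: [0, 432/23, -288/23, -720/23]
R3 ← R3 + (8/5)·R2: [0, 0, 0, 0]
R4 ← R4 + (12/5)·R2: [0, 0, 0, 0]
2 nonzero rows, so rank(CB) = 2.

2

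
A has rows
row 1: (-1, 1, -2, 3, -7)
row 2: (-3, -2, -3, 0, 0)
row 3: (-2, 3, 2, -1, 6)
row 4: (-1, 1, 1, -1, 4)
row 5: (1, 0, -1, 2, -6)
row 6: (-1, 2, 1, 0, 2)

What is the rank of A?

3

Row reduce to echelon form.
R2 ← R2 − (3)·R1: [0, -5, 3, -9, 21]
R3 ← R3 − (2)·R1: [0, 1, 6, -7, 20]
R4 ← R4 − R1: [0, 0, 3, -4, 11]
R5 ← R5 + R1: [0, 1, -3, 5, -13]
R6 ← R6 − R1: [0, 1, 3, -3, 9]
R3 ← R3 + (1/5)·R2: [0, 0, 33/5, -44/5, 121/5]
R5 ← R5 + (1/5)·R2: [0, 0, -12/5, 16/5, -44/5]
R6 ← R6 + (1/5)·R2: [0, 0, 18/5, -24/5, 66/5]
R4 ← R4 − (5/11)·R3: [0, 0, 0, 0, 0]
R5 ← R5 + (4/11)·R3: [0, 0, 0, 0, 0]
R6 ← R6 − (6/11)·R3: [0, 0, 0, 0, 0]
Echelon form has 3 nonzero rows, so rank(A) = 3.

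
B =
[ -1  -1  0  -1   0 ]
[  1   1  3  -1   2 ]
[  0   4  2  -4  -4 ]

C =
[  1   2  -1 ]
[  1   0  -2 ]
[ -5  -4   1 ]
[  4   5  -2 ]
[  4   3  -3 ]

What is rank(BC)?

3

First compute BC:
[[ -6,  -7,   5],
 [ -9,  -9,  -4],
 [-38, -40,  14]]
Now row reduce the product.
R2 ← R2 − (3/2)·R1: [0, 3/2, -23/2]
R3 ← R3 − (19/3)·R1: [0, 13/3, -53/3]
R3 ← R3 − (26/9)·R2: [0, 0, 140/9]
3 nonzero rows, so rank(BC) = 3.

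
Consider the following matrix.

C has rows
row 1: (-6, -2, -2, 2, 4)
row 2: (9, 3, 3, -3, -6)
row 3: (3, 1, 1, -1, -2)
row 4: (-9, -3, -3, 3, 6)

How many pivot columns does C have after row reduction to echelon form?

Row reduce to echelon form.
R2 ← R2 + (3/2)·R1: [0, 0, 0, 0, 0]
R3 ← R3 + (1/2)·R1: [0, 0, 0, 0, 0]
R4 ← R4 − (3/2)·R1: [0, 0, 0, 0, 0]
Echelon form has 1 nonzero row, so rank(C) = 1.
Each nonzero row contributes one pivot column: 1 pivot columns.

1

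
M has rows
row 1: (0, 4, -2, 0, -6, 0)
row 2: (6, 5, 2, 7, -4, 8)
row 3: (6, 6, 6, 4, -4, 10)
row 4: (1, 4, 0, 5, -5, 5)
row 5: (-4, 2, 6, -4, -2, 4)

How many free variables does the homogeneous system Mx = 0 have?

Row reduce to echelon form.
Swap R1 ↔ R2
R3 ← R3 − R1: [0, 1, 4, -3, 0, 2]
R4 ← R4 − (1/6)·R1: [0, 19/6, -1/3, 23/6, -13/3, 11/3]
R5 ← R5 + (2/3)·R1: [0, 16/3, 22/3, 2/3, -14/3, 28/3]
R3 ← R3 − (1/4)·R2: [0, 0, 9/2, -3, 3/2, 2]
R4 ← R4 − (19/24)·R2: [0, 0, 5/4, 23/6, 5/12, 11/3]
R5 ← R5 − (4/3)·R2: [0, 0, 10, 2/3, 10/3, 28/3]
R4 ← R4 − (5/18)·R3: [0, 0, 0, 14/3, 0, 28/9]
R5 ← R5 − (20/9)·R3: [0, 0, 0, 22/3, 0, 44/9]
R5 ← R5 − (11/7)·R4: [0, 0, 0, 0, 0, 0]
4 nonzero rows, so rank(M) = 4.
M has 6 columns; by rank–nullity, nullity = 6 − 4 = 2.

2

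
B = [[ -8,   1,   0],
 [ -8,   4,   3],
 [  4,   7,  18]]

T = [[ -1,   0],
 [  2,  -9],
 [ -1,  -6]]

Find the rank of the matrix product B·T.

First compute BT:
[[ 10,  -9],
 [ 13, -54],
 [ -8, -171]]
Now row reduce the product.
R2 ← R2 − (13/10)·R1: [0, -423/10]
R3 ← R3 + (4/5)·R1: [0, -891/5]
R3 ← R3 − (198/47)·R2: [0, 0]
2 nonzero rows, so rank(BT) = 2.

2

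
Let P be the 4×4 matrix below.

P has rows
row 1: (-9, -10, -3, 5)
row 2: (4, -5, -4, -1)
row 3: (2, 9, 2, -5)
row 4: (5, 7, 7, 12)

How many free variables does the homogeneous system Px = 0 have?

Row reduce to echelon form.
R2 ← R2 + (4/9)·R1: [0, -85/9, -16/3, 11/9]
R3 ← R3 + (2/9)·R1: [0, 61/9, 4/3, -35/9]
R4 ← R4 + (5/9)·R1: [0, 13/9, 16/3, 133/9]
R3 ← R3 + (61/85)·R2: [0, 0, -212/85, -256/85]
R4 ← R4 + (13/85)·R2: [0, 0, 384/85, 1272/85]
R4 ← R4 + (96/53)·R3: [0, 0, 0, 504/53]
4 nonzero rows, so rank(P) = 4.
P has 4 columns; by rank–nullity, nullity = 4 − 4 = 0.

0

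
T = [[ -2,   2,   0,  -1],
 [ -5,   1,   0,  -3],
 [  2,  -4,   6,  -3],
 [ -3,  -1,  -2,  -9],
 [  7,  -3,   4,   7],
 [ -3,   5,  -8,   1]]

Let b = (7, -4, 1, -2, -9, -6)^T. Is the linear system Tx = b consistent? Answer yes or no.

Row reduce the augmented matrix [T | b].
R2 ← R2 − (5/2)·R1: [0, -4, 0, -1/2, -43/2]
R3 ← R3 + R1: [0, -2, 6, -4, 8]
R4 ← R4 − (3/2)·R1: [0, -4, -2, -15/2, -25/2]
R5 ← R5 + (7/2)·R1: [0, 4, 4, 7/2, 31/2]
R6 ← R6 − (3/2)·R1: [0, 2, -8, 5/2, -33/2]
R3 ← R3 − (1/2)·R2: [0, 0, 6, -15/4, 75/4]
R4 ← R4 − R2: [0, 0, -2, -7, 9]
R5 ← R5 + R2: [0, 0, 4, 3, -6]
R6 ← R6 + (1/2)·R2: [0, 0, -8, 9/4, -109/4]
R4 ← R4 + (1/3)·R3: [0, 0, 0, -33/4, 61/4]
R5 ← R5 − (2/3)·R3: [0, 0, 0, 11/2, -37/2]
R6 ← R6 + (4/3)·R3: [0, 0, 0, -11/4, -9/4]
R5 ← R5 + (2/3)·R4: [0, 0, 0, 0, -25/3]
R6 ← R6 − (1/3)·R4: [0, 0, 0, 0, -22/3]
R6 ← R6 − (22/25)·R5: [0, 0, 0, 0, 0]
The echelon form has 5 nonzero rows; the last pivot sits in the augmented column, so rank(T) = 4 but rank([T|b]) = 5.
Since the ranks differ, the system is inconsistent.

no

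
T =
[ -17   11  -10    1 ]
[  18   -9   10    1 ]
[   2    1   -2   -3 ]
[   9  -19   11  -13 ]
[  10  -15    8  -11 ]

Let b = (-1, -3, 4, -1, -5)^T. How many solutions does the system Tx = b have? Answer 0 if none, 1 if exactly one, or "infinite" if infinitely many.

0

Row reduce the augmented matrix [T | b].
R2 ← R2 + (18/17)·R1: [0, 45/17, -10/17, 35/17, -69/17]
R3 ← R3 + (2/17)·R1: [0, 39/17, -54/17, -49/17, 66/17]
R4 ← R4 + (9/17)·R1: [0, -224/17, 97/17, -212/17, -26/17]
R5 ← R5 + (10/17)·R1: [0, -145/17, 36/17, -177/17, -95/17]
R3 ← R3 − (13/15)·R2: [0, 0, -8/3, -14/3, 37/5]
R4 ← R4 + (224/45)·R2: [0, 0, 25/9, -20/9, -326/15]
R5 ← R5 + (29/9)·R2: [0, 0, 2/9, -34/9, -56/3]
R4 ← R4 + (25/24)·R3: [0, 0, 0, -85/12, -561/40]
R5 ← R5 + (1/12)·R3: [0, 0, 0, -25/6, -361/20]
R5 ← R5 − (10/17)·R4: [0, 0, 0, 0, -49/5]
The echelon form has 5 nonzero rows; the last pivot sits in the augmented column, so rank(T) = 4 but rank([T|b]) = 5.
Since the ranks differ, the system is inconsistent.
It has no solutions.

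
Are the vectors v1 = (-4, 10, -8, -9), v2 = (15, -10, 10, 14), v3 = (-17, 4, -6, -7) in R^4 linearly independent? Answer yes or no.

yes

Form the matrix with these vectors as rows and row reduce.
R2 ← R2 + (15/4)·R1: [0, 55/2, -20, -79/4]
R3 ← R3 − (17/4)·R1: [0, -77/2, 28, 125/4]
R3 ← R3 + (7/5)·R2: [0, 0, 0, 18/5]
3 nonzero rows, so the 3 vectors span a space of dimension 3.
Since 3 = 3, the vectors are linearly independent.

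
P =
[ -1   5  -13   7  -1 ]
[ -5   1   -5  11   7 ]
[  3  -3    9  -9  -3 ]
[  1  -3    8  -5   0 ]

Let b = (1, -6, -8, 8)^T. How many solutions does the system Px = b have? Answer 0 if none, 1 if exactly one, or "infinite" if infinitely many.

Row reduce the augmented matrix [P | b].
R2 ← R2 − (5)·R1: [0, -24, 60, -24, 12, -11]
R3 ← R3 + (3)·R1: [0, 12, -30, 12, -6, -5]
R4 ← R4 + R1: [0, 2, -5, 2, -1, 9]
R3 ← R3 + (1/2)·R2: [0, 0, 0, 0, 0, -21/2]
R4 ← R4 + (1/12)·R2: [0, 0, 0, 0, 0, 97/12]
R4 ← R4 + (97/126)·R3: [0, 0, 0, 0, 0, 0]
The echelon form has 3 nonzero rows; the last pivot sits in the augmented column, so rank(P) = 2 but rank([P|b]) = 3.
Since the ranks differ, the system is inconsistent.
It has no solutions.

0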